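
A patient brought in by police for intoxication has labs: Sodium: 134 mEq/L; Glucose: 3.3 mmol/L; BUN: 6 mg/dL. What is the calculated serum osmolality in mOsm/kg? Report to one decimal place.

Calculated osmolality = 2·Na + glucose + BUN/2.8
= 2·134 + 3.3 + 6/2.8
= 268 + 3.30 + 2.14
= 273.44 mOsm/kg

273.4 mOsm/kg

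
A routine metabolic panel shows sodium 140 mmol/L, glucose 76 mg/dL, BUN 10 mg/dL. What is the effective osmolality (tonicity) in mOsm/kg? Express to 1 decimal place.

284.2 mOsm/kg

Effective osmolality excludes urea (freely permeant across cell membranes):
2·Na + glucose/18
= 2·140 + 76/18
= 280 + 4.22
= 284.22 mOsm/kg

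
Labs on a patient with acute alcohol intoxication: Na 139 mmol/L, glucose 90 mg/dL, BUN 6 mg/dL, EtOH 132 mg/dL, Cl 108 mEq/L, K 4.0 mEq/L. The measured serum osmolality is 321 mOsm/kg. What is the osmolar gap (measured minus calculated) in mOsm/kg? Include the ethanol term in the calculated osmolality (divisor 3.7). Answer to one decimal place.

0.2 mOsm/kg

Calculated osmolality = 2·Na + glucose/18 + BUN/2.8 + ethanol/3.7
= 2·139 + 90/18 + 6/2.8 + 132/3.7
= 278 + 5 + 2.14 + 35.68
= 320.82 mOsm/kg ≈ 320.8 mOsm/kg
Osmolar gap = measured − calculated = 321 − 320.8 = 0.2 mOsm/kg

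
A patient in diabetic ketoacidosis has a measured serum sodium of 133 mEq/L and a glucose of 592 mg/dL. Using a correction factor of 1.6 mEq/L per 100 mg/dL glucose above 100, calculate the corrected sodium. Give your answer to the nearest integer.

Corrected Na = measured Na + 1.6 · (glucose − 100)/100
= 133 + 1.6 · (592 − 100)/100
= 133 + 7.9
= 140.9 mEq/L

141 mEq/L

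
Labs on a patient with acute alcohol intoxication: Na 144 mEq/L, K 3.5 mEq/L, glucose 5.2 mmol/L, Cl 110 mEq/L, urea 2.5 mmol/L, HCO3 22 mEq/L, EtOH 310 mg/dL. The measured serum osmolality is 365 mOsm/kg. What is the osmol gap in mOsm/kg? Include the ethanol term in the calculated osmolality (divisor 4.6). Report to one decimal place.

1.9 mOsm/kg

Calculated osmolality = 2·Na + glucose + urea + ethanol/4.6
= 2·144 + 5.2 + 2.5 + 310/4.6
= 288 + 5.20 + 2.50 + 67.39
= 363.09 mOsm/kg ≈ 363.1 mOsm/kg
Osmolar gap = measured − calculated = 365 − 363.1 = 1.9 mOsm/kg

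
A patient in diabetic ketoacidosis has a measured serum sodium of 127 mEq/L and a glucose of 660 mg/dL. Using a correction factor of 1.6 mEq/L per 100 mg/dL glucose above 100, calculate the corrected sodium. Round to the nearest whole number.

136 mEq/L

Corrected Na = measured Na + 1.6 · (glucose − 100)/100
= 127 + 1.6 · (660 − 100)/100
= 127 + 9
= 136 mEq/L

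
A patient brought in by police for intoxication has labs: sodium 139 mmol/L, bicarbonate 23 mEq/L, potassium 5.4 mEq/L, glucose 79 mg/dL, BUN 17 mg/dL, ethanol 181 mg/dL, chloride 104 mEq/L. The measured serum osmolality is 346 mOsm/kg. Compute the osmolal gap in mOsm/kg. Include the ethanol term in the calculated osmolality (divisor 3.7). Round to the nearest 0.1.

8.6 mOsm/kg

Calculated osmolality = 2·Na + glucose/18 + BUN/2.8 + ethanol/3.7
= 2·139 + 79/18 + 17/2.8 + 181/3.7
= 278 + 4.39 + 6.07 + 48.92
= 337.38 mOsm/kg ≈ 337.4 mOsm/kg
Osmolar gap = measured − calculated = 346 − 337.4 = 8.6 mOsm/kg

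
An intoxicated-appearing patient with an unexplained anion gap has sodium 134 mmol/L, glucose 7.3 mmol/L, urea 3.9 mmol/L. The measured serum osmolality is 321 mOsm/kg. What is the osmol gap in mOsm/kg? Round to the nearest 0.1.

Calculated osmolality = 2·Na + glucose + urea
= 2·134 + 7.3 + 3.9
= 268 + 7.30 + 3.90
= 279.2 mOsm/kg ≈ 279.2 mOsm/kg
Osmolar gap = measured − calculated = 321 − 279.2 = 41.8 mOsm/kg

41.8 mOsm/kg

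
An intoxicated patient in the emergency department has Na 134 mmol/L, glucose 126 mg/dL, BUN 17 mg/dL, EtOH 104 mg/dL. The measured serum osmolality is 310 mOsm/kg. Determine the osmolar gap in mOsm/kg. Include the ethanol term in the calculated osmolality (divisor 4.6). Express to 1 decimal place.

Calculated osmolality = 2·Na + glucose/18 + BUN/2.8 + ethanol/4.6
= 2·134 + 126/18 + 17/2.8 + 104/4.6
= 268 + 7 + 6.07 + 22.61
= 303.68 mOsm/kg ≈ 303.7 mOsm/kg
Osmolar gap = measured − calculated = 310 − 303.7 = 6.3 mOsm/kg

6.3 mOsm/kg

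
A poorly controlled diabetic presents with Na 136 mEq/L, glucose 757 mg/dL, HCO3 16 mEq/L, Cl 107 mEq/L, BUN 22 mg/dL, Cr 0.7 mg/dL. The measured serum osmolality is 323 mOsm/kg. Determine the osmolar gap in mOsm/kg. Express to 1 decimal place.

1.1 mOsm/kg

Calculated osmolality = 2·Na + glucose/18 + BUN/2.8
= 2·136 + 757/18 + 22/2.8
= 272 + 42.06 + 7.86
= 321.92 mOsm/kg ≈ 321.9 mOsm/kg
Osmolar gap = measured − calculated = 323 − 321.9 = 1.1 mOsm/kg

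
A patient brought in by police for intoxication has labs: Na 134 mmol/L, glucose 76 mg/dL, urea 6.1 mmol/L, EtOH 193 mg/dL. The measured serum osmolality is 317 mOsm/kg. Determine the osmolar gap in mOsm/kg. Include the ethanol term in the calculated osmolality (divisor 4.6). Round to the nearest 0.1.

-3.3 mOsm/kg

Calculated osmolality = 2·Na + glucose/18 + urea + ethanol/4.6
= 2·134 + 76/18 + 6.1 + 193/4.6
= 268 + 4.22 + 6.10 + 41.96
= 320.28 mOsm/kg ≈ 320.3 mOsm/kg
Osmolar gap = measured − calculated = 317 − 320.3 = -3.3 mOsm/kg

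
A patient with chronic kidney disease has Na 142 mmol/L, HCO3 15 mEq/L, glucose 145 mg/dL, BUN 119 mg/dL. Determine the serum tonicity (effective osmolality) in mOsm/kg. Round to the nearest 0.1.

Effective osmolality excludes urea (freely permeant across cell membranes):
2·Na + glucose/18
= 2·142 + 145/18
= 284 + 8.06
= 292.06 mOsm/kg

292.1 mOsm/kg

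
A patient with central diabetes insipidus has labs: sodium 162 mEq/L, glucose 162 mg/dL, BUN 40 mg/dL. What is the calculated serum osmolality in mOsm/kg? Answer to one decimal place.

347.3 mOsm/kg

Calculated osmolality = 2·Na + glucose/18 + BUN/2.8
= 2·162 + 162/18 + 40/2.8
= 324 + 9 + 14.29
= 347.29 mOsm/kg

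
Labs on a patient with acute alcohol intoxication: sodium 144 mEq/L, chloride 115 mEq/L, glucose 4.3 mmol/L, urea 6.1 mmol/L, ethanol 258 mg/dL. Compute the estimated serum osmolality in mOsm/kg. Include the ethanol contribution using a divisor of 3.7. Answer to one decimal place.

368.1 mOsm/kg

Calculated osmolality = 2·Na + glucose + urea + ethanol/3.7
= 2·144 + 4.3 + 6.1 + 258/3.7
= 288 + 4.30 + 6.10 + 69.73
= 368.13 mOsm/kg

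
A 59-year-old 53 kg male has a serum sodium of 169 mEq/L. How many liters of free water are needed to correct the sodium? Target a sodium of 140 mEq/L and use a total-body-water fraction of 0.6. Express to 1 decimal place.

TBW = 0.6 · 53 = 31.8 L
Free water deficit = TBW · (Na/140 − 1)
= 31.8 · (169/140 − 1)
= 31.8 · 0.2071
= 6.59 L

6.6 L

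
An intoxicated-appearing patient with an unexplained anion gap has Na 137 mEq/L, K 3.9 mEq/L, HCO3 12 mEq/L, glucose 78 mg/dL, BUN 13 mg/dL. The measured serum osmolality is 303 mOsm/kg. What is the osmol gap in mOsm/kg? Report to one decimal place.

Calculated osmolality = 2·Na + glucose/18 + BUN/2.8
= 2·137 + 78/18 + 13/2.8
= 274 + 4.33 + 4.64
= 282.97 mOsm/kg ≈ 283.0 mOsm/kg
Osmolar gap = measured − calculated = 303 − 283.0 = 20.0 mOsm/kg

20.0 mOsm/kg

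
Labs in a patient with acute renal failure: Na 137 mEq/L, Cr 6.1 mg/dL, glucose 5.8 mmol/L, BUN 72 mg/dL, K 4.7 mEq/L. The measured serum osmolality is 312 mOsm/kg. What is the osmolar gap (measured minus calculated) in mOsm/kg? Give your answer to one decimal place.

6.5 mOsm/kg

Calculated osmolality = 2·Na + glucose + BUN/2.8
= 2·137 + 5.8 + 72/2.8
= 274 + 5.80 + 25.71
= 305.51 mOsm/kg ≈ 305.5 mOsm/kg
Osmolar gap = measured − calculated = 312 − 305.5 = 6.5 mOsm/kg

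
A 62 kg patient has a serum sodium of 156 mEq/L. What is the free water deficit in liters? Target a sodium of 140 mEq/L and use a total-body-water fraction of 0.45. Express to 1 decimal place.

TBW = 0.45 · 62 = 27.9 L
Free water deficit = TBW · (Na/140 − 1)
= 27.9 · (156/140 − 1)
= 27.9 · 0.1143
= 3.19 L

3.2 L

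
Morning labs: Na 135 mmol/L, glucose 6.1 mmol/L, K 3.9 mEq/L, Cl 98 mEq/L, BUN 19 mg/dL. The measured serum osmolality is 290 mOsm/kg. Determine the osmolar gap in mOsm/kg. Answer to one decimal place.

Calculated osmolality = 2·Na + glucose + BUN/2.8
= 2·135 + 6.1 + 19/2.8
= 270 + 6.10 + 6.79
= 282.89 mOsm/kg ≈ 282.9 mOsm/kg
Osmolar gap = measured − calculated = 290 − 282.9 = 7.1 mOsm/kg

7.1 mOsm/kg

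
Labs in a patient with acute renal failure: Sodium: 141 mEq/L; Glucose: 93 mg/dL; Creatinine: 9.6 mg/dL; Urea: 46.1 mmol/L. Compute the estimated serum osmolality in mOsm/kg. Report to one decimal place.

Calculated osmolality = 2·Na + glucose/18 + urea
= 2·141 + 93/18 + 46.1
= 282 + 5.17 + 46.10
= 333.27 mOsm/kg

333.3 mOsm/kg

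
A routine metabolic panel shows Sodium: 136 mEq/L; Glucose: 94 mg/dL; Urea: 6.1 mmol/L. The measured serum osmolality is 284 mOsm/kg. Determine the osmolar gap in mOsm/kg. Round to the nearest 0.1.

Calculated osmolality = 2·Na + glucose/18 + urea
= 2·136 + 94/18 + 6.1
= 272 + 5.22 + 6.10
= 283.32 mOsm/kg ≈ 283.3 mOsm/kg
Osmolar gap = measured − calculated = 284 − 283.3 = 0.7 mOsm/kg

0.7 mOsm/kg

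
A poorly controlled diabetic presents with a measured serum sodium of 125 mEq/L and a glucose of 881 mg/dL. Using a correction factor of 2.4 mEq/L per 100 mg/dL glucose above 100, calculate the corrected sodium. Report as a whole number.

144 mEq/L

Corrected Na = measured Na + 2.4 · (glucose − 100)/100
= 125 + 2.4 · (881 − 100)/100
= 125 + 18.7
= 143.7 mEq/L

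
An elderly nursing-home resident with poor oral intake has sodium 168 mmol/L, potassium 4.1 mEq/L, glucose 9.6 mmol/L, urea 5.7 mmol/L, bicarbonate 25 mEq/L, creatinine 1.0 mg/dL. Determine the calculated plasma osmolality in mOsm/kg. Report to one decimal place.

Calculated osmolality = 2·Na + glucose + urea
= 2·168 + 9.6 + 5.7
= 336 + 9.60 + 5.70
= 351.3 mOsm/kg

351.3 mOsm/kg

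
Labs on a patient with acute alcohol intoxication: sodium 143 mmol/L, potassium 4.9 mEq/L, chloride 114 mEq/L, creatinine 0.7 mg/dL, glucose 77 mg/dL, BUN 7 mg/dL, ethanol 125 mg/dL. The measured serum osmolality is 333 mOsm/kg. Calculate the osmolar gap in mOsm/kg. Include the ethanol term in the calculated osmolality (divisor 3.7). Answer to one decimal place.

6.4 mOsm/kg

Calculated osmolality = 2·Na + glucose/18 + BUN/2.8 + ethanol/3.7
= 2·143 + 77/18 + 7/2.8 + 125/3.7
= 286 + 4.28 + 2.50 + 33.78
= 326.56 mOsm/kg ≈ 326.6 mOsm/kg
Osmolar gap = measured − calculated = 333 − 326.6 = 6.4 mOsm/kg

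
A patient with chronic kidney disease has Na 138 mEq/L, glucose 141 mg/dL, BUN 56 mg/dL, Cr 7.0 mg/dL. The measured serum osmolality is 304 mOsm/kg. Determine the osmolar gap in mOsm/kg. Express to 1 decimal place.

Calculated osmolality = 2·Na + glucose/18 + BUN/2.8
= 2·138 + 141/18 + 56/2.8
= 276 + 7.83 + 20
= 303.83 mOsm/kg ≈ 303.8 mOsm/kg
Osmolar gap = measured − calculated = 304 − 303.8 = 0.2 mOsm/kg

0.2 mOsm/kg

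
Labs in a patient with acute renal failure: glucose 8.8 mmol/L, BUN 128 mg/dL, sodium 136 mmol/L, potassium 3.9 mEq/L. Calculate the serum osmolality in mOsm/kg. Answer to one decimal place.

326.5 mOsm/kg

Calculated osmolality = 2·Na + glucose + BUN/2.8
= 2·136 + 8.8 + 128/2.8
= 272 + 8.80 + 45.71
= 326.51 mOsm/kg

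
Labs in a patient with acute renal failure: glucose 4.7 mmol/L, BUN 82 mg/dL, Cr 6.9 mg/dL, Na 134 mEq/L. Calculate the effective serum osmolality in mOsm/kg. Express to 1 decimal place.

272.7 mOsm/kg

Effective osmolality excludes urea (freely permeant across cell membranes):
2·Na + glucose
= 2·134 + 4.7
= 268 + 4.7
= 272.7 mOsm/kg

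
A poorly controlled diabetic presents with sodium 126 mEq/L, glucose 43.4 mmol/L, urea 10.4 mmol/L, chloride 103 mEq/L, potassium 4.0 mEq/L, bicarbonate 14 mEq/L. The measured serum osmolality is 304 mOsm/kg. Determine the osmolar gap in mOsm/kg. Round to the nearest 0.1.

-1.8 mOsm/kg

Calculated osmolality = 2·Na + glucose + urea
= 2·126 + 43.4 + 10.4
= 252 + 43.40 + 10.40
= 305.8 mOsm/kg ≈ 305.8 mOsm/kg
Osmolar gap = measured − calculated = 304 − 305.8 = -1.8 mOsm/kg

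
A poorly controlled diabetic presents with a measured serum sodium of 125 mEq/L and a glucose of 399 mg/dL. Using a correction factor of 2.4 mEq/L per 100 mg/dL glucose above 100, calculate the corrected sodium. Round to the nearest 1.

132 mEq/L

Corrected Na = measured Na + 2.4 · (glucose − 100)/100
= 125 + 2.4 · (399 − 100)/100
= 125 + 7.2
= 132.2 mEq/L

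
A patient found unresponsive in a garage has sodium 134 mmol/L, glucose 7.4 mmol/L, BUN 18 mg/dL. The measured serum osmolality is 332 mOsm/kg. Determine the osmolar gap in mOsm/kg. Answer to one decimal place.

50.2 mOsm/kg

Calculated osmolality = 2·Na + glucose + BUN/2.8
= 2·134 + 7.4 + 18/2.8
= 268 + 7.40 + 6.43
= 281.83 mOsm/kg ≈ 281.8 mOsm/kg
Osmolar gap = measured − calculated = 332 − 281.8 = 50.2 mOsm/kg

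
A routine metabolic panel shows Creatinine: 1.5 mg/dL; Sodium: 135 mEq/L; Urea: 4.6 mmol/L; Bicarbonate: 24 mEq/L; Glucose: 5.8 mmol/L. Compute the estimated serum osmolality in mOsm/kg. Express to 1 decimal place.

280.4 mOsm/kg

Calculated osmolality = 2·Na + glucose + urea
= 2·135 + 5.8 + 4.6
= 270 + 5.80 + 4.60
= 280.4 mOsm/kg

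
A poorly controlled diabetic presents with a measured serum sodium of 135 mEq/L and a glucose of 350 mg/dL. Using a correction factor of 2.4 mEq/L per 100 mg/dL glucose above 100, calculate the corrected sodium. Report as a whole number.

141 mEq/L

Corrected Na = measured Na + 2.4 · (glucose − 100)/100
= 135 + 2.4 · (350 − 100)/100
= 135 + 6
= 141 mEq/L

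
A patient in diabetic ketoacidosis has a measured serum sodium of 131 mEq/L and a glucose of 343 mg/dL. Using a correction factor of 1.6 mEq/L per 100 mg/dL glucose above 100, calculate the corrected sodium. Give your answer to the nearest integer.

135 mEq/L

Corrected Na = measured Na + 1.6 · (glucose − 100)/100
= 131 + 1.6 · (343 − 100)/100
= 131 + 3.9
= 134.9 mEq/L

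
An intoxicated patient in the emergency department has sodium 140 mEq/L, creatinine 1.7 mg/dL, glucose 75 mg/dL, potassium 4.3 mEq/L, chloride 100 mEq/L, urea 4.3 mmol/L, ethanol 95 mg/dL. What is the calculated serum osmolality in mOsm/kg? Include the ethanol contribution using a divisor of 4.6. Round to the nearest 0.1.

309.1 mOsm/kg

Calculated osmolality = 2·Na + glucose/18 + urea + ethanol/4.6
= 2·140 + 75/18 + 4.3 + 95/4.6
= 280 + 4.17 + 4.30 + 20.65
= 309.12 mOsm/kg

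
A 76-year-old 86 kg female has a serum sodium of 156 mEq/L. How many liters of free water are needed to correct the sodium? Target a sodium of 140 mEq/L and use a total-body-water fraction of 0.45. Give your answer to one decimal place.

TBW = 0.45 · 86 = 38.7 L
Free water deficit = TBW · (Na/140 − 1)
= 38.7 · (156/140 − 1)
= 38.7 · 0.1143
= 4.42 L

4.4 L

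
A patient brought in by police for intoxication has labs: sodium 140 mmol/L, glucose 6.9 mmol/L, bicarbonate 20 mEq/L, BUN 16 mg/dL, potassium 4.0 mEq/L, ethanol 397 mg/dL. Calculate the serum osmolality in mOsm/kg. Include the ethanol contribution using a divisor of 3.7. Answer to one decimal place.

399.9 mOsm/kg

Calculated osmolality = 2·Na + glucose + BUN/2.8 + ethanol/3.7
= 2·140 + 6.9 + 16/2.8 + 397/3.7
= 280 + 6.90 + 5.71 + 107.30
= 399.91 mOsm/kg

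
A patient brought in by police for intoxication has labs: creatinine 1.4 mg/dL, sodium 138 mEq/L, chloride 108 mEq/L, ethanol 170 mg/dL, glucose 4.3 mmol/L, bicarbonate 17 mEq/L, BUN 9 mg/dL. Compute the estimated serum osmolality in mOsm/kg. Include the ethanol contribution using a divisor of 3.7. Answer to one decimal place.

329.5 mOsm/kg

Calculated osmolality = 2·Na + glucose + BUN/2.8 + ethanol/3.7
= 2·138 + 4.3 + 9/2.8 + 170/3.7
= 276 + 4.30 + 3.21 + 45.95
= 329.46 mOsm/kg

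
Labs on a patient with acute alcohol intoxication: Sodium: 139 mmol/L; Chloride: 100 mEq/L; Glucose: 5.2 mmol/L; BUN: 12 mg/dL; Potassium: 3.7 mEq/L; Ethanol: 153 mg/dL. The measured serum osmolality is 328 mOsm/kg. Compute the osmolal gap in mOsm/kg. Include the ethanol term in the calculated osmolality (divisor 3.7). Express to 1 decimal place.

Calculated osmolality = 2·Na + glucose + BUN/2.8 + ethanol/3.7
= 2·139 + 5.2 + 12/2.8 + 153/3.7
= 278 + 5.20 + 4.29 + 41.35
= 328.84 mOsm/kg ≈ 328.8 mOsm/kg
Osmolar gap = measured − calculated = 328 − 328.8 = -0.8 mOsm/kg

-0.8 mOsm/kg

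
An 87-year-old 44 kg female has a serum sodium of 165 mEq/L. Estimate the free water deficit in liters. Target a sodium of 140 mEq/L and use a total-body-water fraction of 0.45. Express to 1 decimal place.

3.5 L

TBW = 0.45 · 44 = 19.8 L
Free water deficit = TBW · (Na/140 − 1)
= 19.8 · (165/140 − 1)
= 19.8 · 0.1786
= 3.54 L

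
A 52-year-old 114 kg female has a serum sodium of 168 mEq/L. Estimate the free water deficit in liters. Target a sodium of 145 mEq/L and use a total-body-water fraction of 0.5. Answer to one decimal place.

TBW = 0.5 · 114 = 57 L
Free water deficit = TBW · (Na/145 − 1)
= 57 · (168/145 − 1)
= 57 · 0.1586
= 9.04 L

9.0 L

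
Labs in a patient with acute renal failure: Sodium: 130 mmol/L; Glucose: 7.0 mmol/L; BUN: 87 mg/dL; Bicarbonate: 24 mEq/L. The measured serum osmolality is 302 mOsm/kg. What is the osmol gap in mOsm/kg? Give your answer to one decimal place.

Calculated osmolality = 2·Na + glucose + BUN/2.8
= 2·130 + 7 + 87/2.8
= 260 + 7 + 31.07
= 298.07 mOsm/kg ≈ 298.1 mOsm/kg
Osmolar gap = measured − calculated = 302 − 298.1 = 3.9 mOsm/kg

3.9 mOsm/kg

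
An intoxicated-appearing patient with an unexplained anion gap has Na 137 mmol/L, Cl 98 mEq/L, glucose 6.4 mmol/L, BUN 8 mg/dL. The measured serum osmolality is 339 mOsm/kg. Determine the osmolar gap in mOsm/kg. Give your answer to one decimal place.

55.7 mOsm/kg

Calculated osmolality = 2·Na + glucose + BUN/2.8
= 2·137 + 6.4 + 8/2.8
= 274 + 6.40 + 2.86
= 283.26 mOsm/kg ≈ 283.3 mOsm/kg
Osmolar gap = measured − calculated = 339 − 283.3 = 55.7 mOsm/kg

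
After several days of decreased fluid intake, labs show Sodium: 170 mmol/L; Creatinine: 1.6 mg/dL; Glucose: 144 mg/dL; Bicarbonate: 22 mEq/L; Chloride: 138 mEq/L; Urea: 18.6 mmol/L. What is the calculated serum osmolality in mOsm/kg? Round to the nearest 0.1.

366.6 mOsm/kg

Calculated osmolality = 2·Na + glucose/18 + urea
= 2·170 + 144/18 + 18.6
= 340 + 8 + 18.60
= 366.6 mOsm/kg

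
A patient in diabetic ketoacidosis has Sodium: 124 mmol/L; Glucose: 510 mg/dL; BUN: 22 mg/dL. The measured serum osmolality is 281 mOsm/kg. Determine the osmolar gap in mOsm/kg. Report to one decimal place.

Calculated osmolality = 2·Na + glucose/18 + BUN/2.8
= 2·124 + 510/18 + 22/2.8
= 248 + 28.33 + 7.86
= 284.19 mOsm/kg ≈ 284.2 mOsm/kg
Osmolar gap = measured − calculated = 281 − 284.2 = -3.2 mOsm/kg

-3.2 mOsm/kg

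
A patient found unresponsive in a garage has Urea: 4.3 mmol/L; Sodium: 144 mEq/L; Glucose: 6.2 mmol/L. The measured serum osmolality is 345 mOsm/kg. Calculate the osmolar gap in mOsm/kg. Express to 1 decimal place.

Calculated osmolality = 2·Na + glucose + urea
= 2·144 + 6.2 + 4.3
= 288 + 6.20 + 4.30
= 298.5 mOsm/kg ≈ 298.5 mOsm/kg
Osmolar gap = measured − calculated = 345 − 298.5 = 46.5 mOsm/kg

46.5 mOsm/kg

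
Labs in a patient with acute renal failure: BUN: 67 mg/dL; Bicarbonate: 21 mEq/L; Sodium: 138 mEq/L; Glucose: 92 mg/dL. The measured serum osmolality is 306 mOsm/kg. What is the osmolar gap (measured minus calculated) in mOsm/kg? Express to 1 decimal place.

1.0 mOsm/kg

Calculated osmolality = 2·Na + glucose/18 + BUN/2.8
= 2·138 + 92/18 + 67/2.8
= 276 + 5.11 + 23.93
= 305.04 mOsm/kg ≈ 305.0 mOsm/kg
Osmolar gap = measured − calculated = 306 − 305.0 = 1.0 mOsm/kg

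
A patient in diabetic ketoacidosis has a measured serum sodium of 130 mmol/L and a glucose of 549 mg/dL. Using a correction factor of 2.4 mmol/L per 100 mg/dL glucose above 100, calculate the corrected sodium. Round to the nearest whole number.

Corrected Na = measured Na + 2.4 · (glucose − 100)/100
= 130 + 2.4 · (549 − 100)/100
= 130 + 10.8
= 140.8 mmol/L

141 mmol/L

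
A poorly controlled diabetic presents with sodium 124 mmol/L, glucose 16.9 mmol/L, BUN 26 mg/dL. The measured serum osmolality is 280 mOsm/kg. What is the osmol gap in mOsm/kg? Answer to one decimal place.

5.8 mOsm/kg

Calculated osmolality = 2·Na + glucose + BUN/2.8
= 2·124 + 16.9 + 26/2.8
= 248 + 16.90 + 9.29
= 274.19 mOsm/kg ≈ 274.2 mOsm/kg
Osmolar gap = measured − calculated = 280 − 274.2 = 5.8 mOsm/kg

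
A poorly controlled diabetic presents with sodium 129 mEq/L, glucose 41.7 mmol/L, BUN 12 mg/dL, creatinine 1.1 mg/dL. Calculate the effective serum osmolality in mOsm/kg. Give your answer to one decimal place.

299.7 mOsm/kg

Effective osmolality excludes urea (freely permeant across cell membranes):
2·Na + glucose
= 2·129 + 41.7
= 258 + 41.7
= 299.7 mOsm/kg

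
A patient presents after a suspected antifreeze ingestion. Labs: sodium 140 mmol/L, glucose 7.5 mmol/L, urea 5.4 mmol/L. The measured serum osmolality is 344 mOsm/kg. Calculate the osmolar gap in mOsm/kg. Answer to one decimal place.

Calculated osmolality = 2·Na + glucose + urea
= 2·140 + 7.5 + 5.4
= 280 + 7.50 + 5.40
= 292.9 mOsm/kg ≈ 292.9 mOsm/kg
Osmolar gap = measured − calculated = 344 − 292.9 = 51.1 mOsm/kg

51.1 mOsm/kg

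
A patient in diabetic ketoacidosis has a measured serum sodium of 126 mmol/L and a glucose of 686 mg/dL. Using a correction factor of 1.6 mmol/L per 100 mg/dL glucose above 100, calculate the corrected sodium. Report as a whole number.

135 mmol/L

Corrected Na = measured Na + 1.6 · (glucose − 100)/100
= 126 + 1.6 · (686 − 100)/100
= 126 + 9.4
= 135.4 mmol/L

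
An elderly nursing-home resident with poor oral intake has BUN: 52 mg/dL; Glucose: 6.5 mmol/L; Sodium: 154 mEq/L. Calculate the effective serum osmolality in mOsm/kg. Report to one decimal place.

Effective osmolality excludes urea (freely permeant across cell membranes):
2·Na + glucose
= 2·154 + 6.5
= 308 + 6.5
= 314.5 mOsm/kg

314.5 mOsm/kg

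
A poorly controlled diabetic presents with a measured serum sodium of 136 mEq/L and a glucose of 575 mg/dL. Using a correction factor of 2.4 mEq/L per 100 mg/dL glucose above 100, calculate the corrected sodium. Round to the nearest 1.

147 mEq/L

Corrected Na = measured Na + 2.4 · (glucose − 100)/100
= 136 + 2.4 · (575 − 100)/100
= 136 + 11.4
= 147.4 mEq/L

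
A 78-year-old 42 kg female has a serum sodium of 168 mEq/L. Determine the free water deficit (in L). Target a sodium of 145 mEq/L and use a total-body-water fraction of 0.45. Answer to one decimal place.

3.0 L

TBW = 0.45 · 42 = 18.9 L
Free water deficit = TBW · (Na/145 − 1)
= 18.9 · (168/145 − 1)
= 18.9 · 0.1586
= 3 L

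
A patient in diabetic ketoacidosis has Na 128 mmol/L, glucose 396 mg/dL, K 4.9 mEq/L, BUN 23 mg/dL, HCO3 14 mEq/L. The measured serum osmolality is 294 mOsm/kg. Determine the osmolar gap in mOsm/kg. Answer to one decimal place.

7.8 mOsm/kg

Calculated osmolality = 2·Na + glucose/18 + BUN/2.8
= 2·128 + 396/18 + 23/2.8
= 256 + 22 + 8.21
= 286.21 mOsm/kg ≈ 286.2 mOsm/kg
Osmolar gap = measured − calculated = 294 − 286.2 = 7.8 mOsm/kg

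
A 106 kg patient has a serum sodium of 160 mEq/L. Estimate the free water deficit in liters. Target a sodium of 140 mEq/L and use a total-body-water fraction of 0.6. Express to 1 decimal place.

TBW = 0.6 · 106 = 63.6 L
Free water deficit = TBW · (Na/140 − 1)
= 63.6 · (160/140 − 1)
= 63.6 · 0.1429
= 9.09 L

9.1 L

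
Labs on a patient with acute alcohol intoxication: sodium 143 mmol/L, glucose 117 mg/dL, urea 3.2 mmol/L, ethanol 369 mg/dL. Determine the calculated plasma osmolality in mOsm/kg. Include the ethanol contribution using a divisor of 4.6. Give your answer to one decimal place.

Calculated osmolality = 2·Na + glucose/18 + urea + ethanol/4.6
= 2·143 + 117/18 + 3.2 + 369/4.6
= 286 + 6.50 + 3.20 + 80.22
= 375.92 mOsm/kg

375.9 mOsm/kg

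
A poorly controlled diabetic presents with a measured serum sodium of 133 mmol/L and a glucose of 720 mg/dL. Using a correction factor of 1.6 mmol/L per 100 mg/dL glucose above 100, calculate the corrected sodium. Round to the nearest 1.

143 mmol/L

Corrected Na = measured Na + 1.6 · (glucose − 100)/100
= 133 + 1.6 · (720 − 100)/100
= 133 + 9.9
= 142.9 mmol/L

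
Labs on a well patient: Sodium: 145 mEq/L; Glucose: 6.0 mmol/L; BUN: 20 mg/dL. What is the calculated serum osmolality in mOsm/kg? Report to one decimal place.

303.1 mOsm/kg

Calculated osmolality = 2·Na + glucose + BUN/2.8
= 2·145 + 6 + 20/2.8
= 290 + 6 + 7.14
= 303.14 mOsm/kg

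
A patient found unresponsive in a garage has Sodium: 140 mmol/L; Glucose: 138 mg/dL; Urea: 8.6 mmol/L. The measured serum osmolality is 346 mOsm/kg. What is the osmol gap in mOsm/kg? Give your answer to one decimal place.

Calculated osmolality = 2·Na + glucose/18 + urea
= 2·140 + 138/18 + 8.6
= 280 + 7.67 + 8.60
= 296.27 mOsm/kg ≈ 296.3 mOsm/kg
Osmolar gap = measured − calculated = 346 − 296.3 = 49.7 mOsm/kg

49.7 mOsm/kg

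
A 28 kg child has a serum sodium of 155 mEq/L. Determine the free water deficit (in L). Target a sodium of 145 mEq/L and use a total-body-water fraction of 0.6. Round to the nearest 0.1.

TBW = 0.6 · 28 = 16.8 L
Free water deficit = TBW · (Na/145 − 1)
= 16.8 · (155/145 − 1)
= 16.8 · 0.069
= 1.16 L

1.2 L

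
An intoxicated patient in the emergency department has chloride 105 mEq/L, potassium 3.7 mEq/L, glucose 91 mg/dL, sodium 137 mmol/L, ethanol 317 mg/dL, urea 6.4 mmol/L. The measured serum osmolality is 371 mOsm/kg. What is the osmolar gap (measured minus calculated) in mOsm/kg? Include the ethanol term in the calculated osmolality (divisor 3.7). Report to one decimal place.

Calculated osmolality = 2·Na + glucose/18 + urea + ethanol/3.7
= 2·137 + 91/18 + 6.4 + 317/3.7
= 274 + 5.06 + 6.40 + 85.68
= 371.14 mOsm/kg ≈ 371.1 mOsm/kg
Osmolar gap = measured − calculated = 371 − 371.1 = -0.1 mOsm/kg

-0.1 mOsm/kg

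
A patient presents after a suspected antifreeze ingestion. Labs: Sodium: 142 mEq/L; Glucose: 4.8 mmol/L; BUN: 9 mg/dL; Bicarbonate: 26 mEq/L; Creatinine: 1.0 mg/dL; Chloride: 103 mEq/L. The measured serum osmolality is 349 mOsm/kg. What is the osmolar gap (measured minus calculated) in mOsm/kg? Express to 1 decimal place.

57.0 mOsm/kg

Calculated osmolality = 2·Na + glucose + BUN/2.8
= 2·142 + 4.8 + 9/2.8
= 284 + 4.80 + 3.21
= 292.01 mOsm/kg ≈ 292.0 mOsm/kg
Osmolar gap = measured − calculated = 349 − 292.0 = 57.0 mOsm/kg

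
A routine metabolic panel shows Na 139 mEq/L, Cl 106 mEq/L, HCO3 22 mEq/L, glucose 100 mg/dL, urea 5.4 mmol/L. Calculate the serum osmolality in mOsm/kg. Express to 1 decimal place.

Calculated osmolality = 2·Na + glucose/18 + urea
= 2·139 + 100/18 + 5.4
= 278 + 5.56 + 5.40
= 288.96 mOsm/kg

289.0 mOsm/kg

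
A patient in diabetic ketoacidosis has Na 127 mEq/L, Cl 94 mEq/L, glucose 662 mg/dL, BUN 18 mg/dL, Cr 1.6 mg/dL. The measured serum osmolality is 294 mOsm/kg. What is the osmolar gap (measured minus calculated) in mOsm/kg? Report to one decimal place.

-3.2 mOsm/kg

Calculated osmolality = 2·Na + glucose/18 + BUN/2.8
= 2·127 + 662/18 + 18/2.8
= 254 + 36.78 + 6.43
= 297.21 mOsm/kg ≈ 297.2 mOsm/kg
Osmolar gap = measured − calculated = 294 − 297.2 = -3.2 mOsm/kg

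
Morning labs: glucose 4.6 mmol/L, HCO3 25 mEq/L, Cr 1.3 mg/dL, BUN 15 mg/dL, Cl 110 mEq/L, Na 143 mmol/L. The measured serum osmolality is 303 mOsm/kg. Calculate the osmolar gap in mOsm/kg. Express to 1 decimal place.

7.0 mOsm/kg

Calculated osmolality = 2·Na + glucose + BUN/2.8
= 2·143 + 4.6 + 15/2.8
= 286 + 4.60 + 5.36
= 295.96 mOsm/kg ≈ 296.0 mOsm/kg
Osmolar gap = measured − calculated = 303 − 296.0 = 7.0 mOsm/kg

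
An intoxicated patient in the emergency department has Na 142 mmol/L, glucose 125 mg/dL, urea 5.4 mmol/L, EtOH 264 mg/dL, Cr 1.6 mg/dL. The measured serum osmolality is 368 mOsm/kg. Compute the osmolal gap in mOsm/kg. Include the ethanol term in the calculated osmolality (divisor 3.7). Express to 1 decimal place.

0.3 mOsm/kg

Calculated osmolality = 2·Na + glucose/18 + urea + ethanol/3.7
= 2·142 + 125/18 + 5.4 + 264/3.7
= 284 + 6.94 + 5.40 + 71.35
= 367.69 mOsm/kg ≈ 367.7 mOsm/kg
Osmolar gap = measured − calculated = 368 − 367.7 = 0.3 mOsm/kg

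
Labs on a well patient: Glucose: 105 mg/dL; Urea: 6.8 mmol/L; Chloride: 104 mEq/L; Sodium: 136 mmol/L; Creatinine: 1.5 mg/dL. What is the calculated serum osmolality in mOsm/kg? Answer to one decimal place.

Calculated osmolality = 2·Na + glucose/18 + urea
= 2·136 + 105/18 + 6.8
= 272 + 5.83 + 6.80
= 284.63 mOsm/kg

284.6 mOsm/kg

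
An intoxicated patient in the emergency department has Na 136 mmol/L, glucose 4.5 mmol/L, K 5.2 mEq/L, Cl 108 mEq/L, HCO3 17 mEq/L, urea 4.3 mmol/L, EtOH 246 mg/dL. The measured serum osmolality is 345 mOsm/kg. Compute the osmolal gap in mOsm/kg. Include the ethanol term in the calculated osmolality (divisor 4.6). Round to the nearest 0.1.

10.7 mOsm/kg

Calculated osmolality = 2·Na + glucose + urea + ethanol/4.6
= 2·136 + 4.5 + 4.3 + 246/4.6
= 272 + 4.50 + 4.30 + 53.48
= 334.28 mOsm/kg ≈ 334.3 mOsm/kg
Osmolar gap = measured − calculated = 345 − 334.3 = 10.7 mOsm/kg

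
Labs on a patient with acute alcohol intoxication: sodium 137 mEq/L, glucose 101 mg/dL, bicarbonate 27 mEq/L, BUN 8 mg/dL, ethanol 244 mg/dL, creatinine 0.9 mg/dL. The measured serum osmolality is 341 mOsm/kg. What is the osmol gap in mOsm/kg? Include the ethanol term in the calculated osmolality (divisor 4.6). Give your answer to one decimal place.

5.5 mOsm/kg

Calculated osmolality = 2·Na + glucose/18 + BUN/2.8 + ethanol/4.6
= 2·137 + 101/18 + 8/2.8 + 244/4.6
= 274 + 5.61 + 2.86 + 53.04
= 335.51 mOsm/kg ≈ 335.5 mOsm/kg
Osmolar gap = measured − calculated = 341 − 335.5 = 5.5 mOsm/kg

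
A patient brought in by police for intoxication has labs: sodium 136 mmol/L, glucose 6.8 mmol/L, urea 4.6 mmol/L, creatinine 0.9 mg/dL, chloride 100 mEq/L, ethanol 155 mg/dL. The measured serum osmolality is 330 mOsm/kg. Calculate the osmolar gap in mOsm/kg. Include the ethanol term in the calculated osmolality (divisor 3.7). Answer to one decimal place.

Calculated osmolality = 2·Na + glucose + urea + ethanol/3.7
= 2·136 + 6.8 + 4.6 + 155/3.7
= 272 + 6.80 + 4.60 + 41.89
= 325.29 mOsm/kg ≈ 325.3 mOsm/kg
Osmolar gap = measured − calculated = 330 − 325.3 = 4.7 mOsm/kg

4.7 mOsm/kg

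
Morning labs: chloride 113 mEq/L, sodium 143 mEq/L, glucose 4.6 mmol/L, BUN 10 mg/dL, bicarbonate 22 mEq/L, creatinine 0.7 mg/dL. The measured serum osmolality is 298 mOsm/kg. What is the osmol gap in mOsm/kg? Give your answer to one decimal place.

Calculated osmolality = 2·Na + glucose + BUN/2.8
= 2·143 + 4.6 + 10/2.8
= 286 + 4.60 + 3.57
= 294.17 mOsm/kg ≈ 294.2 mOsm/kg
Osmolar gap = measured − calculated = 298 − 294.2 = 3.8 mOsm/kg

3.8 mOsm/kg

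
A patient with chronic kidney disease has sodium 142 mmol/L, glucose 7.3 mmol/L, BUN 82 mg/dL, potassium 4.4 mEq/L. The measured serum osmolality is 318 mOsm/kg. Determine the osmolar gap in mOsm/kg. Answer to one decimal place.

-2.6 mOsm/kg

Calculated osmolality = 2·Na + glucose + BUN/2.8
= 2·142 + 7.3 + 82/2.8
= 284 + 7.30 + 29.29
= 320.59 mOsm/kg ≈ 320.6 mOsm/kg
Osmolar gap = measured − calculated = 318 − 320.6 = -2.6 mOsm/kg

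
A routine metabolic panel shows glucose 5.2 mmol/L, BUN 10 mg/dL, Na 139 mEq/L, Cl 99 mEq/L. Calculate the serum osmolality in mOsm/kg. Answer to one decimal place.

Calculated osmolality = 2·Na + glucose + BUN/2.8
= 2·139 + 5.2 + 10/2.8
= 278 + 5.20 + 3.57
= 286.77 mOsm/kg

286.8 mOsm/kg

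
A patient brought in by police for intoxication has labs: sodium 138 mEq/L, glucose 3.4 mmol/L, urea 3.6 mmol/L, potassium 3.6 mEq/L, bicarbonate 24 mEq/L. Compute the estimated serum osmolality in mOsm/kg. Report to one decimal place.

Calculated osmolality = 2·Na + glucose + urea
= 2·138 + 3.4 + 3.6
= 276 + 3.40 + 3.60
= 283 mOsm/kg

283.0 mOsm/kg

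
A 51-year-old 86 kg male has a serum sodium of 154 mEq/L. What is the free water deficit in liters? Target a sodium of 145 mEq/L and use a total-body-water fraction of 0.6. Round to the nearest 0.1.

3.2 L

TBW = 0.6 · 86 = 51.6 L
Free water deficit = TBW · (Na/145 − 1)
= 51.6 · (154/145 − 1)
= 51.6 · 0.0621
= 3.2 L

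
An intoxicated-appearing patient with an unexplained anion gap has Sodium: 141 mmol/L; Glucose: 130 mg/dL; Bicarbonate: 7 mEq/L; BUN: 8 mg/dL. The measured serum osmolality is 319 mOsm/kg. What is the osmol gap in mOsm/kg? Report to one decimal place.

26.9 mOsm/kg

Calculated osmolality = 2·Na + glucose/18 + BUN/2.8
= 2·141 + 130/18 + 8/2.8
= 282 + 7.22 + 2.86
= 292.08 mOsm/kg ≈ 292.1 mOsm/kg
Osmolar gap = measured − calculated = 319 − 292.1 = 26.9 mOsm/kg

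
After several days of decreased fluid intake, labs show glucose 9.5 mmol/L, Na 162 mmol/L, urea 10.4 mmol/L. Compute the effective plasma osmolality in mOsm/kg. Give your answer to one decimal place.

333.5 mOsm/kg

Effective osmolality excludes urea (freely permeant across cell membranes):
2·Na + glucose
= 2·162 + 9.5
= 324 + 9.5
= 333.5 mOsm/kg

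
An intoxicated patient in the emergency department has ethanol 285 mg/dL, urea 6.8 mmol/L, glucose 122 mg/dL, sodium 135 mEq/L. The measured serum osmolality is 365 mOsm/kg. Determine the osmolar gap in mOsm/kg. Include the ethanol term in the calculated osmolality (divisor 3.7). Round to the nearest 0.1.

4.4 mOsm/kg

Calculated osmolality = 2·Na + glucose/18 + urea + ethanol/3.7
= 2·135 + 122/18 + 6.8 + 285/3.7
= 270 + 6.78 + 6.80 + 77.03
= 360.61 mOsm/kg ≈ 360.6 mOsm/kg
Osmolar gap = measured − calculated = 365 − 360.6 = 4.4 mOsm/kg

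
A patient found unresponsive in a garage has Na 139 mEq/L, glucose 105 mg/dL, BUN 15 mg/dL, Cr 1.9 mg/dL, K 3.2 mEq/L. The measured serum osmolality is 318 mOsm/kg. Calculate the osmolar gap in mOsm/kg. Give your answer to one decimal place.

28.8 mOsm/kg

Calculated osmolality = 2·Na + glucose/18 + BUN/2.8
= 2·139 + 105/18 + 15/2.8
= 278 + 5.83 + 5.36
= 289.19 mOsm/kg ≈ 289.2 mOsm/kg
Osmolar gap = measured − calculated = 318 − 289.2 = 28.8 mOsm/kg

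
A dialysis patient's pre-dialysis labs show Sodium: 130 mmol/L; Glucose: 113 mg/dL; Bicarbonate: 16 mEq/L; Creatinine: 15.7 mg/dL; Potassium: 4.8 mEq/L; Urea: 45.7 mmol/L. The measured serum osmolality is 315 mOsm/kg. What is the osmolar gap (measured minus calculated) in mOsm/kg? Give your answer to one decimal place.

Calculated osmolality = 2·Na + glucose/18 + urea
= 2·130 + 113/18 + 45.7
= 260 + 6.28 + 45.70
= 311.98 mOsm/kg ≈ 312.0 mOsm/kg
Osmolar gap = measured − calculated = 315 − 312.0 = 3.0 mOsm/kg

3.0 mOsm/kg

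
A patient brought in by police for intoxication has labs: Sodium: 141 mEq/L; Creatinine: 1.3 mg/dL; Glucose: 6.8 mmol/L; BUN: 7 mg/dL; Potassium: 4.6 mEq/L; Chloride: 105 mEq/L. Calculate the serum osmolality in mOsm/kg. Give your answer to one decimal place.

291.3 mOsm/kg

Calculated osmolality = 2·Na + glucose + BUN/2.8
= 2·141 + 6.8 + 7/2.8
= 282 + 6.80 + 2.50
= 291.3 mOsm/kg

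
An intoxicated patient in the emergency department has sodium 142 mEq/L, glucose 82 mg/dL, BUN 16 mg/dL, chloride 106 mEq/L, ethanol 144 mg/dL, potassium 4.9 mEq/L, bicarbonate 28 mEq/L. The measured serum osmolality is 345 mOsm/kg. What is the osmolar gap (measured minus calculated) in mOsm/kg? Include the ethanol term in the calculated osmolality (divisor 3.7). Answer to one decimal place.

11.8 mOsm/kg

Calculated osmolality = 2·Na + glucose/18 + BUN/2.8 + ethanol/3.7
= 2·142 + 82/18 + 16/2.8 + 144/3.7
= 284 + 4.56 + 5.71 + 38.92
= 333.19 mOsm/kg ≈ 333.2 mOsm/kg
Osmolar gap = measured − calculated = 345 − 333.2 = 11.8 mOsm/kg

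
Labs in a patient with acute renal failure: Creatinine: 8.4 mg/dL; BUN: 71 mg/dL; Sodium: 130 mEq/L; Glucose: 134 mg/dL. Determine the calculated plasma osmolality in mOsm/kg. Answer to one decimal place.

292.8 mOsm/kg

Calculated osmolality = 2·Na + glucose/18 + BUN/2.8
= 2·130 + 134/18 + 71/2.8
= 260 + 7.44 + 25.36
= 292.8 mOsm/kg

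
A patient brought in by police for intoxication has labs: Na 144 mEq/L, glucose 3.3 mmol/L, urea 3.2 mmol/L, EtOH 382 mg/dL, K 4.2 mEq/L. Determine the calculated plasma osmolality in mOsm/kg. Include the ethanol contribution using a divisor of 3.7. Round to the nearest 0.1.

397.7 mOsm/kg

Calculated osmolality = 2·Na + glucose + urea + ethanol/3.7
= 2·144 + 3.3 + 3.2 + 382/3.7
= 288 + 3.30 + 3.20 + 103.24
= 397.74 mOsm/kg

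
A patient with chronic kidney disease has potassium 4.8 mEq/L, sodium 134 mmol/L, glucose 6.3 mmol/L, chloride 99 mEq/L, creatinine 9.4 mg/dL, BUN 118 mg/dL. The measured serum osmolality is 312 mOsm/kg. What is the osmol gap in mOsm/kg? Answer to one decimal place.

Calculated osmolality = 2·Na + glucose + BUN/2.8
= 2·134 + 6.3 + 118/2.8
= 268 + 6.30 + 42.14
= 316.44 mOsm/kg ≈ 316.4 mOsm/kg
Osmolar gap = measured − calculated = 312 − 316.4 = -4.4 mOsm/kg

-4.4 mOsm/kg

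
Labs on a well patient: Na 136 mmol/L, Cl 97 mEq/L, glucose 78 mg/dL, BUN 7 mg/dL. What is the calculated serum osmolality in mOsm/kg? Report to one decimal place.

278.8 mOsm/kg

Calculated osmolality = 2·Na + glucose/18 + BUN/2.8
= 2·136 + 78/18 + 7/2.8
= 272 + 4.33 + 2.50
= 278.83 mOsm/kg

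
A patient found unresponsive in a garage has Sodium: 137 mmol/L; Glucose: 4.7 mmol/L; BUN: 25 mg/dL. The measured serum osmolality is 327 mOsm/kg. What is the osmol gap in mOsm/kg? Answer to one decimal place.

Calculated osmolality = 2·Na + glucose + BUN/2.8
= 2·137 + 4.7 + 25/2.8
= 274 + 4.70 + 8.93
= 287.63 mOsm/kg ≈ 287.6 mOsm/kg
Osmolar gap = measured − calculated = 327 − 287.6 = 39.4 mOsm/kg

39.4 mOsm/kg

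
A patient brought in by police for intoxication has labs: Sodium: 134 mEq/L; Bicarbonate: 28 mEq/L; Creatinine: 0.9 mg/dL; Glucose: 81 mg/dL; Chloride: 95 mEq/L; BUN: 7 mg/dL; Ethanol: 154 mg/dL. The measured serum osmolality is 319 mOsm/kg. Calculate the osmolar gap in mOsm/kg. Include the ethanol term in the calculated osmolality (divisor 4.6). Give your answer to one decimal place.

Calculated osmolality = 2·Na + glucose/18 + BUN/2.8 + ethanol/4.6
= 2·134 + 81/18 + 7/2.8 + 154/4.6
= 268 + 4.50 + 2.50 + 33.48
= 308.48 mOsm/kg ≈ 308.5 mOsm/kg
Osmolar gap = measured − calculated = 319 − 308.5 = 10.5 mOsm/kg

10.5 mOsm/kg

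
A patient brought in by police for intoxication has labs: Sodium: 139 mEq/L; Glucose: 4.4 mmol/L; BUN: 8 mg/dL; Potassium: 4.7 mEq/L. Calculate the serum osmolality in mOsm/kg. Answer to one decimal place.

Calculated osmolality = 2·Na + glucose + BUN/2.8
= 2·139 + 4.4 + 8/2.8
= 278 + 4.40 + 2.86
= 285.26 mOsm/kg

285.3 mOsm/kg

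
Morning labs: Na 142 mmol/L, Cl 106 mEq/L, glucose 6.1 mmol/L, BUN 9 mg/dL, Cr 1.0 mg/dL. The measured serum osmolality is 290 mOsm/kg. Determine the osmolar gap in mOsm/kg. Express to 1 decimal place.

-3.3 mOsm/kg

Calculated osmolality = 2·Na + glucose + BUN/2.8
= 2·142 + 6.1 + 9/2.8
= 284 + 6.10 + 3.21
= 293.31 mOsm/kg ≈ 293.3 mOsm/kg
Osmolar gap = measured − calculated = 290 − 293.3 = -3.3 mOsm/kg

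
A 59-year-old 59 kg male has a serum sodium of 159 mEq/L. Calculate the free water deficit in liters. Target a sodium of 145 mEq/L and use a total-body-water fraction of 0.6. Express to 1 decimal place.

TBW = 0.6 · 59 = 35.4 L
Free water deficit = TBW · (Na/145 − 1)
= 35.4 · (159/145 − 1)
= 35.4 · 0.0966
= 3.42 L

3.4 L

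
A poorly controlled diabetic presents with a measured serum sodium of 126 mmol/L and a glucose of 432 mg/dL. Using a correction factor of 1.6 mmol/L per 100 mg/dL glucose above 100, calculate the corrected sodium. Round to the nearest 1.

131 mmol/L

Corrected Na = measured Na + 1.6 · (glucose − 100)/100
= 126 + 1.6 · (432 − 100)/100
= 126 + 5.3
= 131.3 mmol/L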